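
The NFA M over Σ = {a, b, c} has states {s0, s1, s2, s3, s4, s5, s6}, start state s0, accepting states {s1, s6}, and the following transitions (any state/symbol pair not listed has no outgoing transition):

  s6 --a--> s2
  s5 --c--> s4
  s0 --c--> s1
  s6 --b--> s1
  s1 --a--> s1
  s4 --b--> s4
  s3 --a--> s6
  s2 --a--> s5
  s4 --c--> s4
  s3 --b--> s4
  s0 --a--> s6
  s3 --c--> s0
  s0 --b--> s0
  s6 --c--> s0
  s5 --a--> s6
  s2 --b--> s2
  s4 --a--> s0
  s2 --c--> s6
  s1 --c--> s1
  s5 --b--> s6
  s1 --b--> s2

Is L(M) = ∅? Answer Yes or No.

The string a is accepted: the run s0 → s6 ends in the accepting state s6.
Since at least one string is accepted, L(M) is not empty.

No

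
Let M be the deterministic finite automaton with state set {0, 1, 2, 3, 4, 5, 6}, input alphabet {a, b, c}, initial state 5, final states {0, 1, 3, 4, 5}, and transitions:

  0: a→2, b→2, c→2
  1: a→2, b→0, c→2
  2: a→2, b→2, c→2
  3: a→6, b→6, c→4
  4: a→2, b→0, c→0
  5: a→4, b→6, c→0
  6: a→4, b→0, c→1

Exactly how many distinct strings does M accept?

11

The useful subgraph on states {0, 1, 4, 5, 6} is acyclic, so L(M) is finite; the longest accepting path visits 4 useful states, giving maximum string length 3.
Counting accepting paths from 5 by length: 1 of length 0, 2 of length 1, 5 of length 2, 3 of length 3. Total 11.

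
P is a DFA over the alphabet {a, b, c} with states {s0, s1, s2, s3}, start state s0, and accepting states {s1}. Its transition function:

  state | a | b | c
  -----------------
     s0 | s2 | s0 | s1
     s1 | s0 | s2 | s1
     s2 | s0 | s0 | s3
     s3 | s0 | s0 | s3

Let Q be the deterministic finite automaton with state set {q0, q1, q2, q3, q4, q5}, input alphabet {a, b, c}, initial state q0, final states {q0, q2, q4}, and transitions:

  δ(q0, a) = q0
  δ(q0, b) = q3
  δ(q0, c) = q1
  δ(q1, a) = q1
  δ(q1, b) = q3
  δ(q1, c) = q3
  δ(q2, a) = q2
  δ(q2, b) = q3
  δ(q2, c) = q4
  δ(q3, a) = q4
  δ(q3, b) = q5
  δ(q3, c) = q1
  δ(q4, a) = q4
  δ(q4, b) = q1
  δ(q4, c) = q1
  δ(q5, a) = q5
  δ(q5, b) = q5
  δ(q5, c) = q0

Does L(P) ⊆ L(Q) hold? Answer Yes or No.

The string c is in L(P) but not in L(Q).
So L(P) ⊄ L(Q).

No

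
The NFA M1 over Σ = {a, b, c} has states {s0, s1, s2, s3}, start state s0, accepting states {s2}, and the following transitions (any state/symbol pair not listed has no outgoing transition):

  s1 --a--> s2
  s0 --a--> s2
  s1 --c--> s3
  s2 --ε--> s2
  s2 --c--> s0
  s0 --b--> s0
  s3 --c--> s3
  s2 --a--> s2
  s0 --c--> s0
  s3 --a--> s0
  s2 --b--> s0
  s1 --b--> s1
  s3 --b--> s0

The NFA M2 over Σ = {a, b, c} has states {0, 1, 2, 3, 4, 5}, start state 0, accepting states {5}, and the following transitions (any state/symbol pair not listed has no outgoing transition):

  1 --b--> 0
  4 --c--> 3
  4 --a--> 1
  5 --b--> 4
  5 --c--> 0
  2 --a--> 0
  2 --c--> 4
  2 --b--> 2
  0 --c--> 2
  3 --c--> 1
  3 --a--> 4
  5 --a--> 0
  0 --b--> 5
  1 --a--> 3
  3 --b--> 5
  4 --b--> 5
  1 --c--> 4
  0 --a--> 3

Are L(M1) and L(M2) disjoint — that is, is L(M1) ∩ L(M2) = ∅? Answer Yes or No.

Yes

Exploring the product automaton M1 × M2 from the start pair (s0, 0), following both machines on each input symbol, reaches 10 state pairs: (s0, 0), (s2, 3), (s0, 5), (s0, 2), (s2, 4), (s0, 1), (s2, 0), (s0, 4), (s2, 1), (s0, 3).
M1 accepts in {s2} and M2 accepts in {5}; no reachable pair has both components accepting, so no string drives both machines to acceptance simultaneously and L(M1) ∩ L(M2) = ∅.
So no string is accepted by both, and the intersection is empty.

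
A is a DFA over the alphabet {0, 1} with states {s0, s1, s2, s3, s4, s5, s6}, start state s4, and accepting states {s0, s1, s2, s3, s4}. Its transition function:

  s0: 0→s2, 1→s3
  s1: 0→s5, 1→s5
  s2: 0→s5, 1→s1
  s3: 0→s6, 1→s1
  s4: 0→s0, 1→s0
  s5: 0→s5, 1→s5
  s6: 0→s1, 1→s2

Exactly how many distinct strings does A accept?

The useful subgraph on states {s0, s1, s2, s3, s4, s6} is acyclic, so L(A) is finite; the longest accepting path visits 6 useful states, giving maximum string length 5.
Counting accepting paths from s4 by length: 1 of length 0, 2 of length 1, 4 of length 2, 4 of length 3, 4 of length 4, 2 of length 5. Total 17.

17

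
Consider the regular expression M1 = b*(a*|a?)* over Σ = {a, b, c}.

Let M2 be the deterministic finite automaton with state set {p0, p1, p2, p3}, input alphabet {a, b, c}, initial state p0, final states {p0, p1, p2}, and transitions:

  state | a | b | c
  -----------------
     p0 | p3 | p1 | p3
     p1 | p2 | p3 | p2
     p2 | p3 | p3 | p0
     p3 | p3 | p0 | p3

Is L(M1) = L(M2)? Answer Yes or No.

No

The string a is accepted by M1 but rejected by M2.
So L(M1) ≠ L(M2).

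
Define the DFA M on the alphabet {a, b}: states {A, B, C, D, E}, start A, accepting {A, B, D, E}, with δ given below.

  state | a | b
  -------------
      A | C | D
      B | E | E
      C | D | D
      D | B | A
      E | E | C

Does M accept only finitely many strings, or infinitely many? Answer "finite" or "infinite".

State A is reachable from the start and can reach an accepting state, and it lies on the cycle A → C → D → A.
Traversing that cycle any number of times yields accepted strings of unbounded length, so the language is infinite.

infinite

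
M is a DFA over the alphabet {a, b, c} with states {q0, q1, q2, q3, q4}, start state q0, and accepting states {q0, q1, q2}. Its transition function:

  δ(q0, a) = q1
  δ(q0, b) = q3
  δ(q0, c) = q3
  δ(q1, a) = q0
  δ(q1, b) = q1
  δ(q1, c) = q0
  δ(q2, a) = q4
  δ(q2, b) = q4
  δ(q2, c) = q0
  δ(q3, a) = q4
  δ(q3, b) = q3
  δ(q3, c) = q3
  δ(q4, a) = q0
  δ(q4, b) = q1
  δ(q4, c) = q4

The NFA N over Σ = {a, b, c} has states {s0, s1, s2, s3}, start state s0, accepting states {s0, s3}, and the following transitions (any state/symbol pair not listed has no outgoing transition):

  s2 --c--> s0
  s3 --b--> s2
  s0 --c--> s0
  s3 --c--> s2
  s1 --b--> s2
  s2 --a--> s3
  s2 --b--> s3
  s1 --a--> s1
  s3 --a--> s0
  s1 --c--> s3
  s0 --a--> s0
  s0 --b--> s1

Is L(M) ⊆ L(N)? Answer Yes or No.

No

The string ab is in L(M) but not in L(N).
So L(M) ⊄ L(N).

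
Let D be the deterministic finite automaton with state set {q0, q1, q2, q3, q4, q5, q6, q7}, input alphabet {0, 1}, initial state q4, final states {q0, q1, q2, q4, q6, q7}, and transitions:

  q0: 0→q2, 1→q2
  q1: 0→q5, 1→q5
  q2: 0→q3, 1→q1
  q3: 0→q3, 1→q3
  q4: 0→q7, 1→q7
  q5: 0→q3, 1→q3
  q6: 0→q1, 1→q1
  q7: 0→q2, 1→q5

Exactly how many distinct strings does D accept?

The useful subgraph on states {q1, q2, q4, q7} is acyclic, so L(D) is finite; the longest accepting path visits 4 useful states, giving maximum string length 3.
Counting accepting paths from q4 by length: 1 of length 0, 2 of length 1, 2 of length 2, 2 of length 3. Total 7.

7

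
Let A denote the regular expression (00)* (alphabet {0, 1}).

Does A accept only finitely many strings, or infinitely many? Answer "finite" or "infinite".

The expression contains a Kleene star applied to a subexpression that matches at least one nonempty string, so it matches strings of unbounded length.
Hence L(A) is infinite.

infinite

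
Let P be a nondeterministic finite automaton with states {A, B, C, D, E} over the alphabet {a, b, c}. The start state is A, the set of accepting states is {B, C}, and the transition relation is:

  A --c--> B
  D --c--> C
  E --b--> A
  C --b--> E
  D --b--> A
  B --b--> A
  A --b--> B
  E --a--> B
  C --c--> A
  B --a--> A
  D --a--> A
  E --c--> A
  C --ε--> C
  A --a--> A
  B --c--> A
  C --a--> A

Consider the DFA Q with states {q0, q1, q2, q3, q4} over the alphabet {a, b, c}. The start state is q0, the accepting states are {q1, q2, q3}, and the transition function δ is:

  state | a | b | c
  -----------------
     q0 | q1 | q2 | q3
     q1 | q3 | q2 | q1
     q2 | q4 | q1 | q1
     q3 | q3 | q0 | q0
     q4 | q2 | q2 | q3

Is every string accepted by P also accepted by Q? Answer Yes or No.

The string aab is in L(P) but not in L(Q).
So L(P) ⊄ L(Q).

No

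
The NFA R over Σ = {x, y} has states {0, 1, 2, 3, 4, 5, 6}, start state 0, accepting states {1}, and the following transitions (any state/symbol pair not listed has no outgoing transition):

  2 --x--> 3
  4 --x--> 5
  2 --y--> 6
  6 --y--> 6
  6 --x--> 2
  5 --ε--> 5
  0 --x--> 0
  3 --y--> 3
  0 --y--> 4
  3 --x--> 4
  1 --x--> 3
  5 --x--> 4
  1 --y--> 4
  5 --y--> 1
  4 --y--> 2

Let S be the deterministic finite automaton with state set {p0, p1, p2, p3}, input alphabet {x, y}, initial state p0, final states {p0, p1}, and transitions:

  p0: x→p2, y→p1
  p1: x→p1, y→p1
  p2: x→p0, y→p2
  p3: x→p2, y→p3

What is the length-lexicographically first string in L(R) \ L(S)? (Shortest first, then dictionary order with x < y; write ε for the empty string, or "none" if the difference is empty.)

The string xyyyxxxxy is accepted by R but not by S.
No shorter string lies in the difference, and xyyyxxxxy is the lexicographically first length-9 string in L(R) \ L(S).

xyyyxxxxy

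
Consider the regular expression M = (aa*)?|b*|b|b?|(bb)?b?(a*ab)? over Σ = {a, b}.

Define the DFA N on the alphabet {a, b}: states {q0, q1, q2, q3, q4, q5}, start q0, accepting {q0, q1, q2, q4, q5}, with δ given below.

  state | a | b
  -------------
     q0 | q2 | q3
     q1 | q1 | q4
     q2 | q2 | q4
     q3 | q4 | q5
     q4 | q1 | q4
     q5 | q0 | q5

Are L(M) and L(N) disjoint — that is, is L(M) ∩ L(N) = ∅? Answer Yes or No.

The empty string ε is accepted by both M and N.
Hence L(M) ∩ L(N) ≠ ∅.

No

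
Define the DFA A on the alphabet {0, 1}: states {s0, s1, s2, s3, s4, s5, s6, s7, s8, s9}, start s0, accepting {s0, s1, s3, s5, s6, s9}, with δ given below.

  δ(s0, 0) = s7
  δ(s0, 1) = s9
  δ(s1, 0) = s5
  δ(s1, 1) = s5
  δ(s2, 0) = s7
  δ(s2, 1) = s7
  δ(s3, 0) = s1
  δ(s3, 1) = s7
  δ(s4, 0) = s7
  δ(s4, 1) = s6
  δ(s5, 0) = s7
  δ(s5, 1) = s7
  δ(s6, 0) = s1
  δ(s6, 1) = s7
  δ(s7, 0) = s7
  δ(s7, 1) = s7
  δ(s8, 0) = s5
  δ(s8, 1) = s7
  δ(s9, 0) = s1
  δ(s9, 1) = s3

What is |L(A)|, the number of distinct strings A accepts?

9

The useful subgraph on states {s0, s1, s3, s5, s9} is acyclic, so L(A) is finite; the longest accepting path visits 5 useful states, giving maximum string length 4.
Counting accepting paths from s0 by length: 1 of length 0, 1 of length 1, 2 of length 2, 3 of length 3, 2 of length 4. Total 9.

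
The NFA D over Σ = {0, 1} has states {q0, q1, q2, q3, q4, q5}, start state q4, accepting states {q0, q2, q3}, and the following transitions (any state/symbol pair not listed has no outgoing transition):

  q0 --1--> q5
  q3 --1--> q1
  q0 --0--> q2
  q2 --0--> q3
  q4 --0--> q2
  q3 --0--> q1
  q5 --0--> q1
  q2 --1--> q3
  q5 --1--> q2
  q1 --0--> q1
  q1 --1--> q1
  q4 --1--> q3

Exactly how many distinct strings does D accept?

The useful subgraph on states {q2, q3, q4} is acyclic, so L(D) is finite; the longest accepting path visits 3 useful states, giving maximum string length 2.
Counting accepting paths from q4 by length: 2 of length 1, 2 of length 2. Total 4.

4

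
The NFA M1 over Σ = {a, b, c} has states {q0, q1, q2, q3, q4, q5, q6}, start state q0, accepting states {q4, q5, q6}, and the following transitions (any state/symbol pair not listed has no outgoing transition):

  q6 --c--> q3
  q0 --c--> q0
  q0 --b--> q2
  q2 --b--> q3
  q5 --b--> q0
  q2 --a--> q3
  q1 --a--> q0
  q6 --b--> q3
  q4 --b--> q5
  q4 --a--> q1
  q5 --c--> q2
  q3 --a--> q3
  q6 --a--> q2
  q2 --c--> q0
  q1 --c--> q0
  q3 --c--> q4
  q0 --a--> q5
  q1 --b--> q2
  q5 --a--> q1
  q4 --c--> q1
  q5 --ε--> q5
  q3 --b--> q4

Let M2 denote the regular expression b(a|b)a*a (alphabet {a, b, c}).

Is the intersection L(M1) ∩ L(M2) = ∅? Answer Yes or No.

Converting the expression M2 to a DFA (subset construction, then merging equivalent states) gives the minimal DFA with states {r0, r1, r2, r3, r4}, start state r0, accepting states {r4} and transitions r0: a→r1, b→r2, c→r1; r1: a→r1, b→r1, c→r1; r2: a→r3, b→r3, c→r1; r3: a→r4, b→r1, c→r1; r4: a→r4, b→r1, c→r1.
Exploring the product automaton M1 × M2 from the start pair (q0, r0), following both machines on each input symbol, reaches 10 state pairs: (q0, r0), (q5, r1), (q2, r2), (q0, r1), (q1, r1), (q2, r1), (q3, r3), (q3, r1), (q3, r4), (q4, r1).
M1 accepts in {q4, q5, q6} and M2 accepts in {r4}; no reachable pair has both components accepting, so no string drives both machines to acceptance simultaneously and L(M1) ∩ L(M2) = ∅.
So no string is accepted by both, and the intersection is empty.

Yes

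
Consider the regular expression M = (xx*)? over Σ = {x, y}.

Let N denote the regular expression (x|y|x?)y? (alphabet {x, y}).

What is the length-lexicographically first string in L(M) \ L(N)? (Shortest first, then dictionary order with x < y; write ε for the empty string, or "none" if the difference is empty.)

xx

The string xx is accepted by M but not by N.
No shorter string lies in the difference, and xx is the lexicographically first length-2 string in L(M) \ L(N).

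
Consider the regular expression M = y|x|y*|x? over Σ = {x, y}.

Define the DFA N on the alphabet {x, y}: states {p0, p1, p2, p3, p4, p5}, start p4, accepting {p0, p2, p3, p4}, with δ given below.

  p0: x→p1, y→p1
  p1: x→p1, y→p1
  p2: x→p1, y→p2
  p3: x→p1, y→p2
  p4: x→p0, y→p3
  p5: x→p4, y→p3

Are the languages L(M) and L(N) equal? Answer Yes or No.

Yes

Converting the expression M to a DFA (subset construction, then merging equivalent states) gives the minimal DFA with states {m0, m1, m2, m3}, start state m0, accepting states {m0, m1, m2} and transitions m0: x→m1, y→m2; m1: x→m3, y→m3; m2: x→m3, y→m2; m3: x→m3, y→m3.
Exploring the product automaton M × N from the start pair (m0, p4), following both machines on each input symbol, reaches 5 state pairs: (m0, p4), (m1, p0), (m2, p3), (m3, p1), (m2, p2).
M accepts in {m0, m1, m2} and N accepts in {p0, p2, p3, p4}. In every reachable pair the two components are either both accepting — (m0, p4), (m1, p0), (m2, p3), (m2, p2) — or both non-accepting, so no string is accepted by exactly one of the machines: L(M) \ L(N) and L(N) \ L(M) are both empty.
Hence every string is accepted by M iff it is accepted by N, and the two languages coincide.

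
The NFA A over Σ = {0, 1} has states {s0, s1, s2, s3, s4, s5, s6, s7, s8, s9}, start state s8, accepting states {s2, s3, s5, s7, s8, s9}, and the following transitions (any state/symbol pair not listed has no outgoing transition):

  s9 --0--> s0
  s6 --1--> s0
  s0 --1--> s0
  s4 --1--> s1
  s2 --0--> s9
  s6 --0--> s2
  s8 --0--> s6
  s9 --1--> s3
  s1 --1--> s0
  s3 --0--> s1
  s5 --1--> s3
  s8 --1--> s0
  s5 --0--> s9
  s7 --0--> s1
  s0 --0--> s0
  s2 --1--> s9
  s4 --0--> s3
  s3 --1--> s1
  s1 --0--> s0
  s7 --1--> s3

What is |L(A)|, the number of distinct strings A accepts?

The useful subgraph on states {s2, s3, s6, s8, s9} is acyclic, so L(A) is finite; the longest accepting path visits 5 useful states, giving maximum string length 4.
Counting accepting paths from s8 by length: 1 of length 0, 1 of length 2, 2 of length 3, 2 of length 4. Total 6.

6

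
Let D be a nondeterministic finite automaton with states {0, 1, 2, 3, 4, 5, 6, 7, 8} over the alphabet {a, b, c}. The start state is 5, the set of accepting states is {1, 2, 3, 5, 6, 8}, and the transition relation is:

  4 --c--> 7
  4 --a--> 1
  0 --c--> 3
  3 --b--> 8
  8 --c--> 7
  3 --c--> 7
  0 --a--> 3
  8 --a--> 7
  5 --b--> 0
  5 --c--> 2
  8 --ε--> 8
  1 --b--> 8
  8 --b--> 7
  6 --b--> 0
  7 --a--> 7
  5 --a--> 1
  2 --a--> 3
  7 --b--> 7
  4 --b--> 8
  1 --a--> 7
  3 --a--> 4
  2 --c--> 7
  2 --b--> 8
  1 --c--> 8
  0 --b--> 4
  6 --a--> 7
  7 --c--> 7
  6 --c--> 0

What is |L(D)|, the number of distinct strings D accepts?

28

The useful subgraph on states {0, 1, 2, 3, 4, 5, 8} is acyclic, so L(D) is finite; the longest accepting path visits 6 useful states, giving maximum string length 5.
Counting accepting paths from 5 by length: 1 of length 0, 2 of length 1, 6 of length 2, 5 of length 3, 8 of length 4, 6 of length 5. Total 28.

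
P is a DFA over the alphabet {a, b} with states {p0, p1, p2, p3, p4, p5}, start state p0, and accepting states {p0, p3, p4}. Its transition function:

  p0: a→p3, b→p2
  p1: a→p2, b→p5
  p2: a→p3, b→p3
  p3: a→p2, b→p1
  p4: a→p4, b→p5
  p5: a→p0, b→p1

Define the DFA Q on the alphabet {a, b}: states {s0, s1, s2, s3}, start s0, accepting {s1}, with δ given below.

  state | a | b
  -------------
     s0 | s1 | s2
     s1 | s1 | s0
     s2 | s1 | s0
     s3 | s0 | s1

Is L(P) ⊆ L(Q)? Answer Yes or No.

No

The empty string ε is in L(P) but not in L(Q).
So L(P) ⊄ L(Q).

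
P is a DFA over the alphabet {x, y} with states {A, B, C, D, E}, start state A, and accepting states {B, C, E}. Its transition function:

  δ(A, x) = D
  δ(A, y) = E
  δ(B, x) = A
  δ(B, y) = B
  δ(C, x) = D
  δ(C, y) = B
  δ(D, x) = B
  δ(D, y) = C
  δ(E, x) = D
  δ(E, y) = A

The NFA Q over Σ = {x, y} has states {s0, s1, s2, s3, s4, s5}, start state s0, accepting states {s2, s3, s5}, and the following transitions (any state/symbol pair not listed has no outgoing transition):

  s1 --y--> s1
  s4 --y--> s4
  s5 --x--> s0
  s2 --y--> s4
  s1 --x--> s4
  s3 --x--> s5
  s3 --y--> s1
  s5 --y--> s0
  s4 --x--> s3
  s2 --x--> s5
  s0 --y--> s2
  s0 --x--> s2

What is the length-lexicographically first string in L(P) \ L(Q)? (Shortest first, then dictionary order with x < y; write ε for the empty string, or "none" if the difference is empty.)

xy

The string xy is accepted by P but not by Q.
No shorter string lies in the difference, and xy is the lexicographically first length-2 string in L(P) \ L(Q).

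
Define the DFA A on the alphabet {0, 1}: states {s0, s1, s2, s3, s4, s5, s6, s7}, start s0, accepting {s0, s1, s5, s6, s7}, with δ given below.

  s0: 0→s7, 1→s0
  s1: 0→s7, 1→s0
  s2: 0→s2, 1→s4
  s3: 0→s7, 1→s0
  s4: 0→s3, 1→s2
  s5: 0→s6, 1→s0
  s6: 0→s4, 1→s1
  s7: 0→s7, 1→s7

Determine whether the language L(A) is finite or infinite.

infinite

State s0 is reachable from the start and can reach an accepting state, and it lies on the cycle s0 → s0.
Traversing that cycle any number of times yields accepted strings of unbounded length, so the language is infinite.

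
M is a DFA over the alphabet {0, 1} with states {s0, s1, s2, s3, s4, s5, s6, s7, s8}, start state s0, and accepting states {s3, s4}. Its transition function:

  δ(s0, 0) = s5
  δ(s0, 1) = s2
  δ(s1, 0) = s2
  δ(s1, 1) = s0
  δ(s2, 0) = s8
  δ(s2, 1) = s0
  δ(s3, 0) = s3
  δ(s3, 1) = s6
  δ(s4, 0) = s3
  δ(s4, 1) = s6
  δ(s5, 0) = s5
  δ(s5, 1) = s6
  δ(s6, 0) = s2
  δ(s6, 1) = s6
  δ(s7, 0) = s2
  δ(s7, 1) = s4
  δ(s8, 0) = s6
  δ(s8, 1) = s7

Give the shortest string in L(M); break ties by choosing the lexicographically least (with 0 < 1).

1011

A breadth-first search from s0 reaches an accepting state first via the path s0 → s2 → s8 → s7 → s4 on input 1011.
No string of length < 4 is accepted (BFS exhausts all shorter strings without reaching an accepting state), and 1011 is the lexicographically least accepting string of length 4.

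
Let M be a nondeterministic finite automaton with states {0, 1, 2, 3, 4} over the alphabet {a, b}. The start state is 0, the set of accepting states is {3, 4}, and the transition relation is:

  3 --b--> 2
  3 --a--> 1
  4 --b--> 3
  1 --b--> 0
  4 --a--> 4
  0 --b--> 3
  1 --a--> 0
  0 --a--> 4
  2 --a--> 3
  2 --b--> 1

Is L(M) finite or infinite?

State 0 is reachable from the start and can reach an accepting state, and it lies on the cycle 0 → 3 → 1 → 0.
Traversing that cycle any number of times yields accepted strings of unbounded length, so the language is infinite.

infinite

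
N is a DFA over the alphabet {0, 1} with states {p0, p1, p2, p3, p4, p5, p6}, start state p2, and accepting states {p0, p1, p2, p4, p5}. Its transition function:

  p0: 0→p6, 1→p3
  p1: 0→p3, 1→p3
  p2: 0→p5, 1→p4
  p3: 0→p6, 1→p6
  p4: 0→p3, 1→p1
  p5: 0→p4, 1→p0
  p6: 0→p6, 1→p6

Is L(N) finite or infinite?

The useful states (reachable from p2 and able to reach an accepting state) are {p0, p1, p2, p4, p5}.
Restricted to these states the transition graph has no cycle, so every accepting path has bounded length and L is finite.

finite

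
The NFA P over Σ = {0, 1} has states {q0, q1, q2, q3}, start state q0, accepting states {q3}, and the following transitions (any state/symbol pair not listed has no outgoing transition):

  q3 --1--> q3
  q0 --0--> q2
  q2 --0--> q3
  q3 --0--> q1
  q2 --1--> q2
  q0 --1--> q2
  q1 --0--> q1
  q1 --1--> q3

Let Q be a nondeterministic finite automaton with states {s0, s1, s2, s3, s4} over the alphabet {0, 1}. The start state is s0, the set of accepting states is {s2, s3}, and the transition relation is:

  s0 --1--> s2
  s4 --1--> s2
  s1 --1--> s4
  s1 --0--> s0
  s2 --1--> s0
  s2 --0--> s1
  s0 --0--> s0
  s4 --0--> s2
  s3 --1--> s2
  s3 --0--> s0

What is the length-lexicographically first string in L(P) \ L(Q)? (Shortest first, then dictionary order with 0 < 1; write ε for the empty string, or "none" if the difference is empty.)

00

The string 00 is accepted by P but not by Q.
No shorter string lies in the difference, and 00 is the lexicographically first length-2 string in L(P) \ L(Q).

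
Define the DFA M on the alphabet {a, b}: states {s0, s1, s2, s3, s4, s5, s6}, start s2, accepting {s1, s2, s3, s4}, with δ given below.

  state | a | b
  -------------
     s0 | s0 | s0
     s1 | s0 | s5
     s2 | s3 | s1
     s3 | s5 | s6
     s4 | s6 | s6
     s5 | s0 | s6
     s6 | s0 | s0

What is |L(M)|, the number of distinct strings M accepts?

3

The useful subgraph on states {s1, s2, s3} is acyclic, so L(M) is finite; the longest accepting path visits 2 useful states, giving maximum string length 1.
Counting accepting paths from s2 by length: 1 of length 0, 2 of length 1. Total 3.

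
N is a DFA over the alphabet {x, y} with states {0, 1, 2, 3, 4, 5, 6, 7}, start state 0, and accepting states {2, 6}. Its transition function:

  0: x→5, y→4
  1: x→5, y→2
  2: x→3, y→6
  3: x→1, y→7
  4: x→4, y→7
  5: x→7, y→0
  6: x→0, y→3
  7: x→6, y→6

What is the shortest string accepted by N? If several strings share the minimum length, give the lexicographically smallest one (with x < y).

xxx

A breadth-first search from 0 reaches an accepting state first via the path 0 → 5 → 7 → 6 on input xxx.
No string of length < 3 is accepted (BFS exhausts all shorter strings without reaching an accepting state), and xxx is the lexicographically least accepting string of length 3.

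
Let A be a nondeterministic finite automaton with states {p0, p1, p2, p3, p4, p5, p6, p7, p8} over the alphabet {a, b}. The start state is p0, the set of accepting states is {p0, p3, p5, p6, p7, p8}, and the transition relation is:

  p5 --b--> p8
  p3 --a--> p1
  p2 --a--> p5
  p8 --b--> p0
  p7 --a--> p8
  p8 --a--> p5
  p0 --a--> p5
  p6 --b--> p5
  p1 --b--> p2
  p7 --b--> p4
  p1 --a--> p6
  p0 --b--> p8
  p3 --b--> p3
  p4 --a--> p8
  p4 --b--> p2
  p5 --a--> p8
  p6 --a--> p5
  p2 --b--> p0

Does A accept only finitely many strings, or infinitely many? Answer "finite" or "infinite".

infinite

State p0 is reachable from the start and can reach an accepting state, and it lies on the cycle p0 → p8 → p0.
Traversing that cycle any number of times yields accepted strings of unbounded length, so the language is infinite.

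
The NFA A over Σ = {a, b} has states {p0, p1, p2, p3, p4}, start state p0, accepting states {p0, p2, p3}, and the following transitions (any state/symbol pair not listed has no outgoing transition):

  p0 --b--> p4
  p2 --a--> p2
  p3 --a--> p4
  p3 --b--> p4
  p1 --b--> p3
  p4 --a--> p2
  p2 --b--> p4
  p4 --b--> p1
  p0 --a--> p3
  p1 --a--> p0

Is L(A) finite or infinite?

infinite

State p0 is reachable from the start and can reach an accepting state, and it lies on the cycle p0 → p3 → p4 → p1 → p0.
Traversing that cycle any number of times yields accepted strings of unbounded length, so the language is infinite.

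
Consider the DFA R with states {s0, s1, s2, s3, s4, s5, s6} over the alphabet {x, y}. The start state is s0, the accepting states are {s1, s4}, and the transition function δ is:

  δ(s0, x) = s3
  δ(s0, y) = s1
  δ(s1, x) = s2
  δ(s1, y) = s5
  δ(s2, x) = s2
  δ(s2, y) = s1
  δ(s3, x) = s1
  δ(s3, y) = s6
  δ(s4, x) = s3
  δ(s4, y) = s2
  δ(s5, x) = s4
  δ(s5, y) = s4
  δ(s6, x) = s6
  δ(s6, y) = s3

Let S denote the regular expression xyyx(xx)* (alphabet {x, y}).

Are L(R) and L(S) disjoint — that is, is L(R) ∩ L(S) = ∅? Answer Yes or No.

No

The string xyyx is accepted by both R and S.
Hence L(R) ∩ L(S) ≠ ∅.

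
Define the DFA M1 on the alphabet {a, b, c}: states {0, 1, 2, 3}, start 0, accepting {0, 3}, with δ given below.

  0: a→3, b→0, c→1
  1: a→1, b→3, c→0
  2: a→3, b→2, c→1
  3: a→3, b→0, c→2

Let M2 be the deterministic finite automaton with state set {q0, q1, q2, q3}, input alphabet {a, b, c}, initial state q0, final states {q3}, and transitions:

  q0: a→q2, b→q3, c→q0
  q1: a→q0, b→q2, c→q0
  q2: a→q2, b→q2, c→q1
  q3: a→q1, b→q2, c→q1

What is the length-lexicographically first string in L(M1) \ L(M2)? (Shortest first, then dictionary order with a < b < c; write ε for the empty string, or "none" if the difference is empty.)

ε

The empty string ε is accepted by M1 but not by M2.
Since ε is the unique shortest string, it is the required witness.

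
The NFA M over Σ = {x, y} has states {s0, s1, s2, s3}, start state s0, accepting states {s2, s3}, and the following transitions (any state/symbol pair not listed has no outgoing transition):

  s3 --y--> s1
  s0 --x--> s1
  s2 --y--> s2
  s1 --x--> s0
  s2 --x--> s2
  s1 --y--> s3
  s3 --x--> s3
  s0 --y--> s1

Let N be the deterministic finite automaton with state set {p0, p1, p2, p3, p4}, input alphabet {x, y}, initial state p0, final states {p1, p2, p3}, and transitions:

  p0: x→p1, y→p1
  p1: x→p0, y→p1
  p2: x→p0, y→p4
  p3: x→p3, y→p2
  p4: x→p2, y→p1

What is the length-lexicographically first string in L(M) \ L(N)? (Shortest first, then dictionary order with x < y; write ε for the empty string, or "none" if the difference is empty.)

xyx

The string xyx is accepted by M but not by N.
No shorter string lies in the difference, and xyx is the lexicographically first length-3 string in L(M) \ L(N).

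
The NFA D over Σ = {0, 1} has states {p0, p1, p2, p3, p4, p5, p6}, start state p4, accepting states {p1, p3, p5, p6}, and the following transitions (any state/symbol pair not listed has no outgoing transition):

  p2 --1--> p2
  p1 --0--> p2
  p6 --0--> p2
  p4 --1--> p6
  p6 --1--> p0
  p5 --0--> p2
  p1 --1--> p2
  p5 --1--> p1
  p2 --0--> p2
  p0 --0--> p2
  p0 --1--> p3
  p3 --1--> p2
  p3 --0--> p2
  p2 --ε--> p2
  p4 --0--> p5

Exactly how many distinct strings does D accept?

4

The useful subgraph on states {p0, p1, p3, p4, p5, p6} is acyclic, so L(D) is finite; the longest accepting path visits 4 useful states, giving maximum string length 3.
Counting accepting paths from p4 by length: 2 of length 1, 1 of length 2, 1 of length 3. Total 4.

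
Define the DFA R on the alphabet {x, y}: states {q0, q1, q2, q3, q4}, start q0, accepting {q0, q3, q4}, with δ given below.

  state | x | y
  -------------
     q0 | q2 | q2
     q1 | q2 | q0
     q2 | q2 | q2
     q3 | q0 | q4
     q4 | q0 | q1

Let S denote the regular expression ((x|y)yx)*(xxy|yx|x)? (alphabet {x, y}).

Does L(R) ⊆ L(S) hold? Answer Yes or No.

Converting the expression S to a DFA (subset construction, then merging equivalent states) gives the minimal DFA with states {s0, s1, s2, s3, s4, s5, s6}, start state s0, accepting states {s0, s1, s5} and transitions s0: x→s1, y→s2; s1: x→s3, y→s4; s2: x→s5, y→s4; s3: x→s6, y→s5; s4: x→s0, y→s6; s5: x→s6, y→s6; s6: x→s6, y→s6.
Exploring the product automaton R × S from the start pair (q0, s0), following both machines on each input symbol, reaches 8 state pairs: (q0, s0), (q2, s1), (q2, s2), (q2, s3), (q2, s4), (q2, s5), (q2, s6), (q2, s0).
R accepts in {q0, q3, q4} and S accepts in {s0, s1, s5}. The reachable pairs whose R-component is accepting are (q0, s0); in each of them the S-component is accepting too, so the product for L(R) \ L(S) (R-component accepting, S-component rejecting) has no reachable accepting pair and the difference is empty.
Hence every string in L(R) is also in L(S).

Yes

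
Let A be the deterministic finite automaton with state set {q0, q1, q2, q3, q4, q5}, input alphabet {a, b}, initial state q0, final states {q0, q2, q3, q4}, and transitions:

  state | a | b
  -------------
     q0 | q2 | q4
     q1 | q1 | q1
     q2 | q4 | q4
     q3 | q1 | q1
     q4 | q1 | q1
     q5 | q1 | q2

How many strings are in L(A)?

The useful subgraph on states {q0, q2, q4} is acyclic, so L(A) is finite; the longest accepting path visits 3 useful states, giving maximum string length 2.
Counting accepting paths from q0 by length: 1 of length 0, 2 of length 1, 2 of length 2. Total 5.

5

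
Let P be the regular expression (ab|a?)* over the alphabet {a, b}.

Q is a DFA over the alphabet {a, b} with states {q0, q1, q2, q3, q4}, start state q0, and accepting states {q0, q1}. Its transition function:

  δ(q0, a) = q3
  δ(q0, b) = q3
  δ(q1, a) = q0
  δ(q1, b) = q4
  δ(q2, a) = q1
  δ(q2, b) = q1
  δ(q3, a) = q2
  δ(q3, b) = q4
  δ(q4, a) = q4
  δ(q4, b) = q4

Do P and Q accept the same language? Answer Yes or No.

The string a is accepted by P but rejected by Q.
So L(P) ≠ L(Q).

No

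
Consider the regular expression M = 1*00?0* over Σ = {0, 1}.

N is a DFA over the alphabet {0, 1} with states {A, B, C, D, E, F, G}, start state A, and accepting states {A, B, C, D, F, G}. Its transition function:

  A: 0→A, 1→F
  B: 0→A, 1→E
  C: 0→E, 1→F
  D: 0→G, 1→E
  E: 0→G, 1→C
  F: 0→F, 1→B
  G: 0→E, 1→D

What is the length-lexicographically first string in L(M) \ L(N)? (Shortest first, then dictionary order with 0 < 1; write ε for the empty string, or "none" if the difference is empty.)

11100

The string 11100 is accepted by M but not by N.
No shorter string lies in the difference, and 11100 is the lexicographically first length-5 string in L(M) \ L(N).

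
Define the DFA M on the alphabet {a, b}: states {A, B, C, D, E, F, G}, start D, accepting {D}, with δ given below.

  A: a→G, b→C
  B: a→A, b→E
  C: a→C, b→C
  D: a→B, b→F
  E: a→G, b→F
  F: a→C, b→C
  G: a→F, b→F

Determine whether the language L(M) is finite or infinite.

finite

The useful states (reachable from D and able to reach an accepting state) are {D}.
Restricted to these states the transition graph has no cycle, so every accepting path has bounded length and L is finite.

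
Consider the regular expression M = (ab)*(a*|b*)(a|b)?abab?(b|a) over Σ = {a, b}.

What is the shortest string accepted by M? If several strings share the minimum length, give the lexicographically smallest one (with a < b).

By inspection of the expression, no string of length less than 4 matches, and abaa is the lexicographically first match of length 4.

abaa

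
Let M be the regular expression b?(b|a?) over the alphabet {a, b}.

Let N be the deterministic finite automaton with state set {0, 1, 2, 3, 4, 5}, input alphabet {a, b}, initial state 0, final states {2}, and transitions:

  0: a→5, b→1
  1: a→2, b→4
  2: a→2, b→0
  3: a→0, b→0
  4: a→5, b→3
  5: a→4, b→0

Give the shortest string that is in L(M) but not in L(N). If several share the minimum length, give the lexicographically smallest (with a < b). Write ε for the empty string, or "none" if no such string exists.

ε

The empty string ε is accepted by M but not by N.
Since ε is the unique shortest string, it is the required witness.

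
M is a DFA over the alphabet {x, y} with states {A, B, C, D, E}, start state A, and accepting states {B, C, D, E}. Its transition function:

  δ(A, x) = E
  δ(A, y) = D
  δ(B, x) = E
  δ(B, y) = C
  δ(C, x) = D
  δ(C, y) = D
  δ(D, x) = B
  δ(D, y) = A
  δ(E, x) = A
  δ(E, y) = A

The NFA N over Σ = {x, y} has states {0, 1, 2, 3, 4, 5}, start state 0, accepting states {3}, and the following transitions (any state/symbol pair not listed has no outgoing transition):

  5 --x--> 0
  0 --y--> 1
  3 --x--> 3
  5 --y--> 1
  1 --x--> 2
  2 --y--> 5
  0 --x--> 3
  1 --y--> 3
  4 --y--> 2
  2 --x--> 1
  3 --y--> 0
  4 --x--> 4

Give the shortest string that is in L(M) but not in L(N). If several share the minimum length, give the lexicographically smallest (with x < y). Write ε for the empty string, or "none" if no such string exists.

The string y is accepted by M but not by N.
No shorter string lies in the difference, and y is the lexicographically first length-1 string in L(M) \ L(N).

y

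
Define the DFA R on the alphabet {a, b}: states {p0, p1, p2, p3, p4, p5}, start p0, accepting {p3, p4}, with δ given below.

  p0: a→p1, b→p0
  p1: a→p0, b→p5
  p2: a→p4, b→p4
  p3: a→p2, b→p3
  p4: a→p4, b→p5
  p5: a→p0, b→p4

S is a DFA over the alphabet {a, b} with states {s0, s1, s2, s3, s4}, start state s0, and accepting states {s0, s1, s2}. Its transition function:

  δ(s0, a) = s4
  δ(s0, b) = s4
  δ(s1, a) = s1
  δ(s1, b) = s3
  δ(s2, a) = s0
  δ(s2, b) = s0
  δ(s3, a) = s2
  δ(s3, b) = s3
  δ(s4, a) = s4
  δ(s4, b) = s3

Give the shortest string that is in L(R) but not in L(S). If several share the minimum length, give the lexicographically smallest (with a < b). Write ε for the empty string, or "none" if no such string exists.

abb

The string abb is accepted by R but not by S.
No shorter string lies in the difference, and abb is the lexicographically first length-3 string in L(R) \ L(S).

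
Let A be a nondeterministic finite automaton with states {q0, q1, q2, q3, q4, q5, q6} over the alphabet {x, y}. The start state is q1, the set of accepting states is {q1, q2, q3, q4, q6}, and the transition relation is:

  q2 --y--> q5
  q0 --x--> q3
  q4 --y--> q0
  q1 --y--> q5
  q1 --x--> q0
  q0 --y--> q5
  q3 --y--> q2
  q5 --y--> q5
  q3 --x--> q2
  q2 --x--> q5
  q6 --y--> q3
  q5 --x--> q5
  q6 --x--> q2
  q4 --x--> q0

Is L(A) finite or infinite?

finite

The useful states (reachable from q1 and able to reach an accepting state) are {q0, q1, q2, q3}.
Restricted to these states the transition graph has no cycle, so every accepting path has bounded length and L is finite.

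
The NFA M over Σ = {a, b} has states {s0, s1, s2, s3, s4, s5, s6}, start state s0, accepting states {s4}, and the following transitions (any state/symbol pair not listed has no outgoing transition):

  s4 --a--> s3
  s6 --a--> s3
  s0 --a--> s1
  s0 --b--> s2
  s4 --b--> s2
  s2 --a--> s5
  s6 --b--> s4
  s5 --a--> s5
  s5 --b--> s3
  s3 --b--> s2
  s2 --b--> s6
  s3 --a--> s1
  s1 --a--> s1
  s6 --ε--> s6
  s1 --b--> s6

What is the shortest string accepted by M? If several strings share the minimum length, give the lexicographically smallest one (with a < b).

abb

A breadth-first search from s0 reaches an accepting state first via the path s0 → s1 → s6 → s4 on input abb.
No string of length < 3 is accepted (BFS exhausts all shorter strings without reaching an accepting state), and abb is the lexicographically least accepting string of length 3.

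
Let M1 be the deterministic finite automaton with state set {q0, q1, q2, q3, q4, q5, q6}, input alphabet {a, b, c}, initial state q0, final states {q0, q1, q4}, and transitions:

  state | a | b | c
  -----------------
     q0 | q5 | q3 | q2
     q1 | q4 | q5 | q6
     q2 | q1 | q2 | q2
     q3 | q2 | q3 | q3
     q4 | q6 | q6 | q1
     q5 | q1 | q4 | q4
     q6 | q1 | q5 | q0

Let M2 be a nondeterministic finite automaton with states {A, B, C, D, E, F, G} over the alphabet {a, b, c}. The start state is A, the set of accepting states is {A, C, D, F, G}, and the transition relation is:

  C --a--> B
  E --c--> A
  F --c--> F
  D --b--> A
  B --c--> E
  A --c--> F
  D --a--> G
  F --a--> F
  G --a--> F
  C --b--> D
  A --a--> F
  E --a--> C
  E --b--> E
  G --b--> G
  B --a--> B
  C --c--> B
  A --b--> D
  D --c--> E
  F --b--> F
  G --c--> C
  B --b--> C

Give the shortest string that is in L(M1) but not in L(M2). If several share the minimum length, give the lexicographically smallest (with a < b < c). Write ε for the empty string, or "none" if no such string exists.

baca

The string baca is accepted by M1 but not by M2.
No shorter string lies in the difference, and baca is the lexicographically first length-4 string in L(M1) \ L(M2).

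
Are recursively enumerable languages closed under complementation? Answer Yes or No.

If both L and its complement were r.e., running the two recognisers in parallel would decide L, so L would be recursive; but there are r.e. languages that are not recursive (e.g. the halting problem), and their complements are therefore not r.e.

No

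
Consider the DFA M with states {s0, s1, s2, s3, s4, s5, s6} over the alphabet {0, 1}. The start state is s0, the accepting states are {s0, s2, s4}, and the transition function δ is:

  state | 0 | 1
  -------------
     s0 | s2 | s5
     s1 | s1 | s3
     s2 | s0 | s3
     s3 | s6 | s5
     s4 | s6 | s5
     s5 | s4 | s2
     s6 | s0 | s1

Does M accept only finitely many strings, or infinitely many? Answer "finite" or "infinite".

State s0 is reachable from the start and can reach an accepting state, and it lies on the cycle s0 → s2 → s0.
Traversing that cycle any number of times yields accepted strings of unbounded length, so the language is infinite.

infinite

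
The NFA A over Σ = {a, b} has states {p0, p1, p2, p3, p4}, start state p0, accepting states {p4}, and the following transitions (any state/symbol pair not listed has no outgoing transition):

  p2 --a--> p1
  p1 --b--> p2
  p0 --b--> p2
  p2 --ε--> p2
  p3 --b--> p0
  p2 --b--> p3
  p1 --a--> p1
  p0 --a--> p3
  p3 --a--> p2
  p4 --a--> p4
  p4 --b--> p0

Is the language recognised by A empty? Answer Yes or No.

Yes

The states reachable from the start state are {p0, p1, p2, p3}.
None of the accepting states {p4} is reachable, so no string is accepted and L(A) = ∅.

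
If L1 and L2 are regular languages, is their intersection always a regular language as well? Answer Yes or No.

Yes

Run DFAs for L₁ and L₂ in parallel: the product automaton with state set Q₁ × Q₂, start (q₁, q₂) and accepting set F₁ × F₂ recognises L₁ ∩ L₂.
So the regular languages are closed under intersection.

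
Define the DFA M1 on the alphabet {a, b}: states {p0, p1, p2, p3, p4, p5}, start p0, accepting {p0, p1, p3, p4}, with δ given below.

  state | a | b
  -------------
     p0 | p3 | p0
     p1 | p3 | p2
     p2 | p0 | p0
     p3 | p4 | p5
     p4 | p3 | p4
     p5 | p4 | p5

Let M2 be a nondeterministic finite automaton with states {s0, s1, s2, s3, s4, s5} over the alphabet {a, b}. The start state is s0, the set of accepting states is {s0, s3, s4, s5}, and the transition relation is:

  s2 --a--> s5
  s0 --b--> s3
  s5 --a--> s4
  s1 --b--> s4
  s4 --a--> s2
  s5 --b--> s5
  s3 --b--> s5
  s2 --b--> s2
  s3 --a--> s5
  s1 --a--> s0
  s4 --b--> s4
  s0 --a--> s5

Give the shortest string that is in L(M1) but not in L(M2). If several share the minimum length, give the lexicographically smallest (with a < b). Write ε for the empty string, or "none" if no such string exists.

aaa

The string aaa is accepted by M1 but not by M2.
No shorter string lies in the difference, and aaa is the lexicographically first length-3 string in L(M1) \ L(M2).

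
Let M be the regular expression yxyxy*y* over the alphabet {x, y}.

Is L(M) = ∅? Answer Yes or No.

No

The string yxyx matches the expression, so it belongs to L(M).
Since L(M) contains at least one string, it is not empty.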